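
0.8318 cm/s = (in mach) 2.443e-05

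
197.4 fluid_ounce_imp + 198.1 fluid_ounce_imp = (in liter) 11.24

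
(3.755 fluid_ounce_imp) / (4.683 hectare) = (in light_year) 2.408e-25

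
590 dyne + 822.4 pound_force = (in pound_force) 822.4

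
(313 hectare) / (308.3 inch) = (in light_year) 4.225e-11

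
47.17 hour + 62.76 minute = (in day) 2.009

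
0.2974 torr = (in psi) 0.005751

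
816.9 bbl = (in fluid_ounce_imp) 4.571e+06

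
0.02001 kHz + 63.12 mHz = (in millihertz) 2.007e+04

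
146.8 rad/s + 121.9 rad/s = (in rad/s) 268.7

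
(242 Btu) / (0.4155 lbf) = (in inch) 5.439e+06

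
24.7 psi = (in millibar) 1703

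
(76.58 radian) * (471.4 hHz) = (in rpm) 3.447e+07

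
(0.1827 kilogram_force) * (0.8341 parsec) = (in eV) 2.878e+35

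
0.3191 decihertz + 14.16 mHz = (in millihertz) 46.07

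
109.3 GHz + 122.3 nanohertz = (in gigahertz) 109.3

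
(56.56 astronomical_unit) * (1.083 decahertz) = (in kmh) 3.299e+14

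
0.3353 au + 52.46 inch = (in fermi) 5.016e+25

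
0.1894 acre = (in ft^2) 8250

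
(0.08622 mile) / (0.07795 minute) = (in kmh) 106.8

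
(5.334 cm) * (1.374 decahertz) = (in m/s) 0.7329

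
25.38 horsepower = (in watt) 1.893e+04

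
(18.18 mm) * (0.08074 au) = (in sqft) 2.364e+09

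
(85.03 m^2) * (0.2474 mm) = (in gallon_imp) 4.627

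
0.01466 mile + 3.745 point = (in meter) 23.59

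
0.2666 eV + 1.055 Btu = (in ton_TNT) 2.66e-07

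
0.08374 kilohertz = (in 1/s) 83.74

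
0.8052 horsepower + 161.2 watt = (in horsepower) 1.021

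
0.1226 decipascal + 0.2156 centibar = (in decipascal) 2156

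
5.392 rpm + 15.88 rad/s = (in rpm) 157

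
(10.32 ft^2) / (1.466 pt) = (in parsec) 6.008e-14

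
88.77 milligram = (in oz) 0.003131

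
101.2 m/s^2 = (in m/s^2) 101.2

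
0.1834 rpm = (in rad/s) 0.01921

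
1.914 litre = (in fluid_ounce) 64.72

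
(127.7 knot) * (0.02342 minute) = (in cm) 9231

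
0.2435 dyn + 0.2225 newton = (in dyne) 2.225e+04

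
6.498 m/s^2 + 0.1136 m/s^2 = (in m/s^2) 6.612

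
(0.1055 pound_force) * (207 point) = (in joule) 0.03427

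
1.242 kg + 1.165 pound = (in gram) 1770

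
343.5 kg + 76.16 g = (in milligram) 3.436e+08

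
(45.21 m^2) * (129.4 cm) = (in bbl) 368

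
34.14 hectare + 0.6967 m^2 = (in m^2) 3.414e+05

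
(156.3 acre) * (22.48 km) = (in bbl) 8.944e+10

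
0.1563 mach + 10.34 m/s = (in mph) 142.2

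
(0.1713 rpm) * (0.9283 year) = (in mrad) 5.251e+08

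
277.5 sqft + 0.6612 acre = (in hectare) 0.2702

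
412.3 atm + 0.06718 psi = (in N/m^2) 4.178e+07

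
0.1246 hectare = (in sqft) 1.341e+04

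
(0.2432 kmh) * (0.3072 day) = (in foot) 5883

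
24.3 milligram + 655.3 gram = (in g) 655.3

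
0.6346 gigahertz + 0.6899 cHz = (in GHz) 0.6346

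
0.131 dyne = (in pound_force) 2.945e-07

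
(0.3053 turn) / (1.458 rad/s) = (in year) 4.172e-08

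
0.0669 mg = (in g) 6.69e-05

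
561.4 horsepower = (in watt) 4.186e+05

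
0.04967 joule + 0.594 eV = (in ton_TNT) 1.187e-11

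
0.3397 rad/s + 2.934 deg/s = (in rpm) 3.733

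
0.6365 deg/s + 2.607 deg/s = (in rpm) 0.5406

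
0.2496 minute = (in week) 2.476e-05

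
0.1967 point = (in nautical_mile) 3.747e-08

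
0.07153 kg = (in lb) 0.1577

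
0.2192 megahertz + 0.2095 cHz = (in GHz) 0.0002192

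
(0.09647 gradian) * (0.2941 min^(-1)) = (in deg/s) 0.0004256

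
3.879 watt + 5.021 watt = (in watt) 8.9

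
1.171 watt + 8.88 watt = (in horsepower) 0.01348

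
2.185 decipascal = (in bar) 2.185e-06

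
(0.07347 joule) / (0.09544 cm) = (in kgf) 7.85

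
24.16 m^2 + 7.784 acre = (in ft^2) 3.393e+05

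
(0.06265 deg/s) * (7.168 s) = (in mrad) 7.838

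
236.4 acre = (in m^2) 9.567e+05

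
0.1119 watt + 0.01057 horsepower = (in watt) 7.994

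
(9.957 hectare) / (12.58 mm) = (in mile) 4918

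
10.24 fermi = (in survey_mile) 6.363e-18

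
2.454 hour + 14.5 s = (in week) 0.01463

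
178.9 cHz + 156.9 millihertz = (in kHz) 0.001946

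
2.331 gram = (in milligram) 2331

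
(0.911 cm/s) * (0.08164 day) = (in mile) 0.03993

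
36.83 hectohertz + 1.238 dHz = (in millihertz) 3.683e+06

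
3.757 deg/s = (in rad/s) 0.06557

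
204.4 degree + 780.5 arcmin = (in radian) 3.794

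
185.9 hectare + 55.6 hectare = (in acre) 596.8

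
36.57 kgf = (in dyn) 3.586e+07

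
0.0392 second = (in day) 4.537e-07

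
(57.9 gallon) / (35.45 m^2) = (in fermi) 6.183e+12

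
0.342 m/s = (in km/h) 1.231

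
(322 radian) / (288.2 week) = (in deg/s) 0.0001058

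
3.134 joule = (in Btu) 0.00297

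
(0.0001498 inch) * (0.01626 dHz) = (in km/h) 2.227e-08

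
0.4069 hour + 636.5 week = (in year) 12.21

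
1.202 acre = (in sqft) 5.236e+04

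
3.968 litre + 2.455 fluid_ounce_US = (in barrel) 0.02541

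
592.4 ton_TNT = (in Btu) 2.349e+09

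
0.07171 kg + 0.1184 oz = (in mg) 7.507e+04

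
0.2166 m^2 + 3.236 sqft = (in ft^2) 5.567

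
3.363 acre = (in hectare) 1.361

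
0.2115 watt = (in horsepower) 0.0002836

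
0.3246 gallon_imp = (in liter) 1.476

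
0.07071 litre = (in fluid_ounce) 2.391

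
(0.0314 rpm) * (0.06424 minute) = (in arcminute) 43.57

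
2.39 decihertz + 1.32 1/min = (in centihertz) 26.1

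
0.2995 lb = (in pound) 0.2995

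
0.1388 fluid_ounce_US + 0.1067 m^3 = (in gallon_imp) 23.47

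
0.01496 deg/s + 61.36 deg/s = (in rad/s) 1.071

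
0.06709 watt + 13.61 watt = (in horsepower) 0.01834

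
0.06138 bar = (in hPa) 61.38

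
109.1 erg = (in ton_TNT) 2.608e-15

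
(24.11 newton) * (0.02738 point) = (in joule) 0.0002329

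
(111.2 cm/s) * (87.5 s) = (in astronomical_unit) 6.504e-10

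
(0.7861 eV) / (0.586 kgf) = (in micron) 2.192e-14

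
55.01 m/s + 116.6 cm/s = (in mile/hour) 125.7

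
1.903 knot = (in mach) 0.002875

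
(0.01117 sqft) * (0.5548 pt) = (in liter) 0.0002031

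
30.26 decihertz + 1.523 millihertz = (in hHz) 0.03028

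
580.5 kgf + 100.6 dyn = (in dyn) 5.693e+08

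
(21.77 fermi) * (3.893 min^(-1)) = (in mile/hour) 3.16e-15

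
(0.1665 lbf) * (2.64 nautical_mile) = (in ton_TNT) 8.655e-07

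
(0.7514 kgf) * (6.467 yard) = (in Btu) 0.0413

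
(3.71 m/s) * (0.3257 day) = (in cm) 1.044e+07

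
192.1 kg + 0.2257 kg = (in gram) 1.923e+05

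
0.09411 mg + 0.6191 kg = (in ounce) 21.84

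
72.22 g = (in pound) 0.1592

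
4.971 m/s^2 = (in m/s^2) 4.971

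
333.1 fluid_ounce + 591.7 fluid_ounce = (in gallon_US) 7.225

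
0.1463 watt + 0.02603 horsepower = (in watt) 19.56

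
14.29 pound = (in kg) 6.482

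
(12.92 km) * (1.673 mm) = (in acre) 0.005341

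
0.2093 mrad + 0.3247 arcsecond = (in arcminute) 0.7249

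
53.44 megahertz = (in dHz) 5.344e+08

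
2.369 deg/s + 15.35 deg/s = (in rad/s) 0.3093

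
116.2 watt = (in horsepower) 0.1558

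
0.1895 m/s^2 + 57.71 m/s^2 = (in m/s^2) 57.9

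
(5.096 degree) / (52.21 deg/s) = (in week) 1.614e-07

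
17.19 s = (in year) 5.451e-07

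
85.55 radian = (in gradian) 5446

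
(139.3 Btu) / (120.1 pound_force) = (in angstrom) 2.751e+12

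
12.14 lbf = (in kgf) 5.507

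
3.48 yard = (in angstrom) 3.182e+10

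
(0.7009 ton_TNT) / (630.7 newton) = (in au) 3.108e-05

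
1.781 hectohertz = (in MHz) 0.0001781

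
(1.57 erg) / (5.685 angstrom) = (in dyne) 2.762e+07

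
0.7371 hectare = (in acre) 1.821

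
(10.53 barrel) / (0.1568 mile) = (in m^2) 0.006634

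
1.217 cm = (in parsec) 3.944e-19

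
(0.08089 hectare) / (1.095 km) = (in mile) 0.000459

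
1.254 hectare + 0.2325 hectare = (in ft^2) 1.6e+05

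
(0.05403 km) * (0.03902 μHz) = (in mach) 6.192e-09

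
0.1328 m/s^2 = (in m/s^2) 0.1328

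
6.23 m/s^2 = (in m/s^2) 6.23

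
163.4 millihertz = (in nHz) 1.634e+08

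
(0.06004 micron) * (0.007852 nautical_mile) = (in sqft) 9.398e-06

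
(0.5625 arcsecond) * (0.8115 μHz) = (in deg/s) 1.268e-10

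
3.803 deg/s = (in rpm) 0.6338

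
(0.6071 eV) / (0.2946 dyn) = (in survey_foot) 1.083e-13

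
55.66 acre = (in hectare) 22.52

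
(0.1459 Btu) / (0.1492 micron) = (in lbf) 2.319e+08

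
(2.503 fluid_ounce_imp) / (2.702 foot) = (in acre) 2.134e-08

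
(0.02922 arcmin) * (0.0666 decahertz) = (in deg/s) 0.0003243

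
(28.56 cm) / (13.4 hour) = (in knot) 1.151e-05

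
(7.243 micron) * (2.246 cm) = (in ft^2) 1.751e-06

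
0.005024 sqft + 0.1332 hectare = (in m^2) 1332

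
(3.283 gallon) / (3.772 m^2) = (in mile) 2.047e-06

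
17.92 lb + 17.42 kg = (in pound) 56.32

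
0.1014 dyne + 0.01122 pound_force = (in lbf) 0.01122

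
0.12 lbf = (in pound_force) 0.12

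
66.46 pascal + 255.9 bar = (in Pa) 2.559e+07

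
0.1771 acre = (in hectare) 0.07167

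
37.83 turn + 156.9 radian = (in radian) 394.6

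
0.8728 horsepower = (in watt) 650.8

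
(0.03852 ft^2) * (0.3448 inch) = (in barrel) 0.0001971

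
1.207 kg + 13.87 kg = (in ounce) 531.8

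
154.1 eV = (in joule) 2.469e-17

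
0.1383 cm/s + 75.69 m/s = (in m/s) 75.69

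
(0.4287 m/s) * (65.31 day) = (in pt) 6.857e+09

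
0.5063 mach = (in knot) 335.1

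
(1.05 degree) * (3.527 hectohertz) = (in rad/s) 6.464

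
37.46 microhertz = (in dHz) 0.0003746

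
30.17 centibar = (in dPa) 3.017e+05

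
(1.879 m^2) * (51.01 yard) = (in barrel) 551.3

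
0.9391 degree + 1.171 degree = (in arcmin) 126.6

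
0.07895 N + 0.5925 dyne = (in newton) 0.07896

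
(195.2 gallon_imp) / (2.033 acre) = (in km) 1.079e-07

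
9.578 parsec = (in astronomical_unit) 1.976e+06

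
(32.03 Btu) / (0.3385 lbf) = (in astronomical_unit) 1.5e-07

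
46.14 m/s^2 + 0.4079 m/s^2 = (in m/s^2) 46.55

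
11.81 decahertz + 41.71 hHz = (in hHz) 42.89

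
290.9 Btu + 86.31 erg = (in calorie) 7.335e+04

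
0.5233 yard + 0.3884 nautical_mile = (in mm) 7.198e+05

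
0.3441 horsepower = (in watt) 256.6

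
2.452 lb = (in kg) 1.112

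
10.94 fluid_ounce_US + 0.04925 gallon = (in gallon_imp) 0.1122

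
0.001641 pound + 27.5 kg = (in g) 2.75e+04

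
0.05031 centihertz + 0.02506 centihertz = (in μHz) 753.7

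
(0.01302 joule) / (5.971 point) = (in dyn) 6.181e+05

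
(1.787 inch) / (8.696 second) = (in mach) 1.533e-05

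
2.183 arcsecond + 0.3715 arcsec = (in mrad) 0.01238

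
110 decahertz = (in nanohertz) 1.1e+12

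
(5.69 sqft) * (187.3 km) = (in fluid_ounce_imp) 3.485e+09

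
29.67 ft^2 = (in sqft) 29.67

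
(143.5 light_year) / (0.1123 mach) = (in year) 1.126e+09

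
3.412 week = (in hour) 573.2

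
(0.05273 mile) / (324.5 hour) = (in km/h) 0.0002615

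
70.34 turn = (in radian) 442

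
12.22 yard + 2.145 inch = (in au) 7.506e-11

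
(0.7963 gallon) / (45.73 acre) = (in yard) 1.781e-08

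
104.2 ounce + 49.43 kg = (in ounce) 1848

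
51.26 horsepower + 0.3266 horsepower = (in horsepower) 51.59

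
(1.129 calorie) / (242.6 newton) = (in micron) 1.947e+04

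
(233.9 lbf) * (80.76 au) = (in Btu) 1.191e+13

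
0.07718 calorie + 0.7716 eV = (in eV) 2.016e+18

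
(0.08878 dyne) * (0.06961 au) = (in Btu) 8.763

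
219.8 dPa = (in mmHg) 0.1649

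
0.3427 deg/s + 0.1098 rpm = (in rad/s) 0.01748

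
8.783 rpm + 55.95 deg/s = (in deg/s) 108.6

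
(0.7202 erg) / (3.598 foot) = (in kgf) 6.697e-09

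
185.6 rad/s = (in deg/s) 1.063e+04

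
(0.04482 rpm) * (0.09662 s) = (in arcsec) 93.54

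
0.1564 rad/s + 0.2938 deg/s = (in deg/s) 9.255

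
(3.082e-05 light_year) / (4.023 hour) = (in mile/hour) 4.504e+07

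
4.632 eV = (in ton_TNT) 1.774e-28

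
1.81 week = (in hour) 304.1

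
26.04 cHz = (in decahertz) 0.02604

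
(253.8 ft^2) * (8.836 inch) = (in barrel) 33.28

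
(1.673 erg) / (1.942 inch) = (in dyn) 0.3392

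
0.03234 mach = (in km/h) 39.64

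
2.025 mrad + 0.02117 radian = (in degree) 1.329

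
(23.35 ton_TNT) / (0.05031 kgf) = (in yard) 2.166e+11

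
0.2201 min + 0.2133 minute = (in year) 8.246e-07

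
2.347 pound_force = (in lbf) 2.347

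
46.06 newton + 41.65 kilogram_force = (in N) 454.5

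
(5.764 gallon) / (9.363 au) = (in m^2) 1.558e-14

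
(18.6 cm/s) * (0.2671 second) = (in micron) 4.968e+04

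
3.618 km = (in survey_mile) 2.248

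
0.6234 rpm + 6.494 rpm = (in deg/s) 42.7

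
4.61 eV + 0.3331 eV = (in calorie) 1.893e-19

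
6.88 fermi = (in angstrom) 6.88e-05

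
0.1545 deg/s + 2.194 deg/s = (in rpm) 0.3914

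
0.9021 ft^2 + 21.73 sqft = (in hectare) 0.0002103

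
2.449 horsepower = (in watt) 1826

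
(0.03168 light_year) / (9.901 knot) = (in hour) 1.635e+10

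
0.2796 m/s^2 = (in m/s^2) 0.2796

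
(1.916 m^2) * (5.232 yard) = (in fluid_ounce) 3.1e+05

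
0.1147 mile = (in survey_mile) 0.1147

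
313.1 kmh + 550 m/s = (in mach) 1.871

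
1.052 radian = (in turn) 0.1674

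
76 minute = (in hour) 1.267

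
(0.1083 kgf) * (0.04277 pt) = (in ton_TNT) 3.83e-15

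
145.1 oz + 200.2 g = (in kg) 4.314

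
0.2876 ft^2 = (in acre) 6.602e-06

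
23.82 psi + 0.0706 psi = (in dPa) 1.647e+06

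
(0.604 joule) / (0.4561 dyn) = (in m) 1.324e+05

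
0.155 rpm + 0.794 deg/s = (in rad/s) 0.03009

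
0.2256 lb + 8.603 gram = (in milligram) 1.109e+05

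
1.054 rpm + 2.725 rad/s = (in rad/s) 2.835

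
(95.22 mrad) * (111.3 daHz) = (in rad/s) 106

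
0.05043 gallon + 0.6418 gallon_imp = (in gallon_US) 0.8212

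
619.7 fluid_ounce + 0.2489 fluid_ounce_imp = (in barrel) 0.1153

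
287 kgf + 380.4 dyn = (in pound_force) 632.7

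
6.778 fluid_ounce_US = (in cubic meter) 0.0002004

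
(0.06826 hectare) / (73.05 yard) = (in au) 6.831e-11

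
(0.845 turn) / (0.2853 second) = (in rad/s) 18.61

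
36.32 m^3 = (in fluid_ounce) 1.228e+06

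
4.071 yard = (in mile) 0.002313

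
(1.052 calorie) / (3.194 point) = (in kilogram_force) 398.3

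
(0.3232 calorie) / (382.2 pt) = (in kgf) 1.023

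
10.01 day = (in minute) 1.441e+04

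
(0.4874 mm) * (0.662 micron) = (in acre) 7.973e-14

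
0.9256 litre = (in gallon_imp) 0.2036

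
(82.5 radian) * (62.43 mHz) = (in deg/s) 295.1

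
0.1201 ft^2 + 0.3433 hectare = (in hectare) 0.3433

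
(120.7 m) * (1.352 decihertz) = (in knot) 31.72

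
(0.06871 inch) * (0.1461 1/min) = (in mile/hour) 9.506e-06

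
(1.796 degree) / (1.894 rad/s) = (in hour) 4.597e-06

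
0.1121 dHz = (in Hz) 0.01121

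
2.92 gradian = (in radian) 0.04587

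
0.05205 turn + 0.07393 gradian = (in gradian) 20.89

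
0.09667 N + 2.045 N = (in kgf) 0.2184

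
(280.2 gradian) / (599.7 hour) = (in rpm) 1.947e-05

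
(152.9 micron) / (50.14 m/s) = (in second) 3.049e-06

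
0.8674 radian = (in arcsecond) 1.789e+05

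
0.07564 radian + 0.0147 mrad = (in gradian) 4.816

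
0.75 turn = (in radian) 4.712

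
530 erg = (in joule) 5.3e-05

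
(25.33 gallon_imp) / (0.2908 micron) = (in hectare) 39.6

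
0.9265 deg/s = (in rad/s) 0.01617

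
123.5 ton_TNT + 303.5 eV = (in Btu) 4.898e+08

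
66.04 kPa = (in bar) 0.6604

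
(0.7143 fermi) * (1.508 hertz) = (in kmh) 3.878e-15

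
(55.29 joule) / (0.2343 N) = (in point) 6.689e+05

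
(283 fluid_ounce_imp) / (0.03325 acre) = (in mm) 0.05976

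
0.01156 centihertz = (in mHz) 0.1156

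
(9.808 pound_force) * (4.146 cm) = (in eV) 1.129e+19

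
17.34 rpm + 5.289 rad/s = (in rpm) 67.85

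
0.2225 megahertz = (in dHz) 2.225e+06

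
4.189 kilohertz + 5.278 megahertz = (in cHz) 5.282e+08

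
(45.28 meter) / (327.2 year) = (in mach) 1.289e-11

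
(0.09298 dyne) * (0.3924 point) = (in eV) 8.034e+08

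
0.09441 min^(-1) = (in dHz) 0.01573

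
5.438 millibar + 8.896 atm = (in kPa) 901.9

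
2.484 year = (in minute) 1.306e+06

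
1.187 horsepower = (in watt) 885.1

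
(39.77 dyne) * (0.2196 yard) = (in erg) 798.6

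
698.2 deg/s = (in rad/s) 12.19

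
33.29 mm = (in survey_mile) 2.069e-05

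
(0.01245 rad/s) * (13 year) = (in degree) 2.924e+08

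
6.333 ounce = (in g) 179.5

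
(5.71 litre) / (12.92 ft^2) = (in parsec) 1.542e-19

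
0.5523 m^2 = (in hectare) 5.523e-05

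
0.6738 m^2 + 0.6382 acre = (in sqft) 2.781e+04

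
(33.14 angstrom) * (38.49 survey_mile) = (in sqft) 0.00221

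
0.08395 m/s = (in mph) 0.1878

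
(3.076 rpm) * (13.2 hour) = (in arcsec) 3.157e+09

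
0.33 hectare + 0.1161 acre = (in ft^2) 4.058e+04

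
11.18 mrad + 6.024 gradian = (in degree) 6.062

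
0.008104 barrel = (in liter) 1.288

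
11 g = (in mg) 1.1e+04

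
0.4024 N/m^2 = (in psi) 5.836e-05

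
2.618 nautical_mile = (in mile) 3.013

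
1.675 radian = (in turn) 0.2666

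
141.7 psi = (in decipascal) 9.77e+06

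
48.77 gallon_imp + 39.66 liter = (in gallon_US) 69.05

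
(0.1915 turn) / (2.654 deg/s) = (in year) 8.237e-07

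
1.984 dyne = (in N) 1.984e-05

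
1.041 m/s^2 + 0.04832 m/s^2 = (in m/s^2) 1.089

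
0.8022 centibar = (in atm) 0.007917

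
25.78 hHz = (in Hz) 2578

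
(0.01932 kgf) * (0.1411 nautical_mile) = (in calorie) 11.83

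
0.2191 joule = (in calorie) 0.05237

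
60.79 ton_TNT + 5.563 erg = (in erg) 2.543e+18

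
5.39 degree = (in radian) 0.09407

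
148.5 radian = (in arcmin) 5.105e+05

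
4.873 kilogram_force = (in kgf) 4.873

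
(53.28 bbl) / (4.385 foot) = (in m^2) 6.338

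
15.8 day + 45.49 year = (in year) 45.53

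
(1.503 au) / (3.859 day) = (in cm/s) 6.744e+07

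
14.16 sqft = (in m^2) 1.316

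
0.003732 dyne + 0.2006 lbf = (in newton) 0.8923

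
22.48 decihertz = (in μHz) 2.248e+06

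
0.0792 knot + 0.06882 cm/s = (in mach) 0.0001217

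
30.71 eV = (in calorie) 1.176e-18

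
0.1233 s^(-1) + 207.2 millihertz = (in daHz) 0.03305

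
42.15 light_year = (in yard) 4.361e+17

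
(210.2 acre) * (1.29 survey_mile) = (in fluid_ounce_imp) 6.215e+13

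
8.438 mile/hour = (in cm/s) 377.2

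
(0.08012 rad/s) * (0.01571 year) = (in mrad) 3.969e+07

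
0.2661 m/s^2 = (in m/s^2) 0.2661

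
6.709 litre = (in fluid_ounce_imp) 236.1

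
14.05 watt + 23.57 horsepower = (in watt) 1.759e+04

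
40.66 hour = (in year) 0.004642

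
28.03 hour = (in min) 1682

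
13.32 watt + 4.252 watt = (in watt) 17.57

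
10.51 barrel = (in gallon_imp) 367.6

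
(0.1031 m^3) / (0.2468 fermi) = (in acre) 1.032e+11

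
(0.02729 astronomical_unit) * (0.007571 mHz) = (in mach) 90.77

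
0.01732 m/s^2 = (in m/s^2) 0.01732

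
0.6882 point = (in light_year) 2.566e-20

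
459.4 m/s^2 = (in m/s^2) 459.4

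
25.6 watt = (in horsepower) 0.03433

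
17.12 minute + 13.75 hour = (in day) 0.5848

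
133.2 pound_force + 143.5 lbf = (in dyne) 1.231e+08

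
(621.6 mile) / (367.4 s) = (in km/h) 9802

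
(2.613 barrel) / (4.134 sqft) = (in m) 1.082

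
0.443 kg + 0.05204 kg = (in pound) 1.091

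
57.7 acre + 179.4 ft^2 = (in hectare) 23.35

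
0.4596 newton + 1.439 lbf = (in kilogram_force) 0.6996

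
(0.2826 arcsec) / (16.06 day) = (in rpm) 9.429e-12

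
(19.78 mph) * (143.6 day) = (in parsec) 3.555e-09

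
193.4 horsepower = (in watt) 1.442e+05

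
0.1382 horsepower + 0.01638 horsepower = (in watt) 115.3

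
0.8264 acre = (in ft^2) 3.6e+04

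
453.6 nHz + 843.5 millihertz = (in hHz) 0.008435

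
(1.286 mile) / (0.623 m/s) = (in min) 55.37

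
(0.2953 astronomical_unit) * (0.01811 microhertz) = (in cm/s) 8e+04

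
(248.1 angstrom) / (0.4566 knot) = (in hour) 2.934e-11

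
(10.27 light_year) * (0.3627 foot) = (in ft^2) 1.156e+17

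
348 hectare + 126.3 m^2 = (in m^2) 3.48e+06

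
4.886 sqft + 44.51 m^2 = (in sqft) 484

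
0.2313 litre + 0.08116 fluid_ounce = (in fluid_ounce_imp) 8.225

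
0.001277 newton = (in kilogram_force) 0.0001302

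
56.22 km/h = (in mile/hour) 34.93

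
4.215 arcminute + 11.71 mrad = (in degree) 0.7412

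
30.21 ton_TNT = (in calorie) 3.021e+10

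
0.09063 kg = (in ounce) 3.197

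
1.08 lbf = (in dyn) 4.804e+05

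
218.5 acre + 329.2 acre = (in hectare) 221.6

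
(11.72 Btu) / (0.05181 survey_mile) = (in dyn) 1.483e+07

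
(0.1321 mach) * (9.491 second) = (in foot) 1401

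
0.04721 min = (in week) 4.684e-06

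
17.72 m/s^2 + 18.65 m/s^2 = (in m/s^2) 36.37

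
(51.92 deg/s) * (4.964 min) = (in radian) 269.9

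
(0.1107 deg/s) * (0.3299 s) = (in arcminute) 2.191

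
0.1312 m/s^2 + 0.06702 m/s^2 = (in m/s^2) 0.1982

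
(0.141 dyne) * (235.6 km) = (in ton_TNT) 7.94e-11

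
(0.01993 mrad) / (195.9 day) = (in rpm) 1.124e-11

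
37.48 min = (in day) 0.02603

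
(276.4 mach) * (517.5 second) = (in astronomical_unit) 0.0003256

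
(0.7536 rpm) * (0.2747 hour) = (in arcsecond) 1.61e+07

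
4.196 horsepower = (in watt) 3129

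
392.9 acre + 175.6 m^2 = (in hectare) 159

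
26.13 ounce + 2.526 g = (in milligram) 7.433e+05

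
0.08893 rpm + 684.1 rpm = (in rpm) 684.2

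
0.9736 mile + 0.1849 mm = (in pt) 4.441e+06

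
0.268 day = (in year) 0.0007342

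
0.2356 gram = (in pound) 0.0005194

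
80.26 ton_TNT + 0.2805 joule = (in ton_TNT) 80.26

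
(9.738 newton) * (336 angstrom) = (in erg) 3.272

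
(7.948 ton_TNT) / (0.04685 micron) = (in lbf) 1.596e+17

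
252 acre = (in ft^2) 1.098e+07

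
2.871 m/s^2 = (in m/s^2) 2.871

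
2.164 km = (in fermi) 2.164e+18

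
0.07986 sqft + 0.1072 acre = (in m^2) 433.8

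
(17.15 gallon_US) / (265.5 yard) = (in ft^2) 0.002878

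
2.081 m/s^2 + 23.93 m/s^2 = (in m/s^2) 26.01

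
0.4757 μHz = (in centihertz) 4.757e-05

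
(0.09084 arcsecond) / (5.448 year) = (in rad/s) 2.563e-15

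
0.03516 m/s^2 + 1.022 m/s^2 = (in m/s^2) 1.057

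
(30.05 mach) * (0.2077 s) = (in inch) 8.367e+04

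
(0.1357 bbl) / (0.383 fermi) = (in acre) 1.392e+10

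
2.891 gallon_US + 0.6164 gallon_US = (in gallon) 3.507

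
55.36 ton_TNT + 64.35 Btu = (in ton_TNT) 55.36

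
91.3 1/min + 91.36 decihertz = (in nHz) 1.066e+10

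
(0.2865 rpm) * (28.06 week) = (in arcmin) 1.75e+09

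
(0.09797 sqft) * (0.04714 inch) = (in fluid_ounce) 0.3685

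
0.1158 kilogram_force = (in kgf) 0.1158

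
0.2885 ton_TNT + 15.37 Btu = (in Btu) 1.144e+06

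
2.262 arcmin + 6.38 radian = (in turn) 1.016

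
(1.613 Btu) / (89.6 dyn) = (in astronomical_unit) 1.27e-05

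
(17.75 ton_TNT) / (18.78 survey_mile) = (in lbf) 5.524e+05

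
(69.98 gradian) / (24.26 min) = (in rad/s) 0.0007552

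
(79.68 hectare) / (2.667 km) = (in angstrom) 2.988e+12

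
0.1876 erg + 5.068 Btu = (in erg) 5.347e+10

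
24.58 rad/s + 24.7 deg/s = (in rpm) 238.8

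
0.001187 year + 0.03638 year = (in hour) 329.1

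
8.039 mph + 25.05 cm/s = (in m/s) 3.844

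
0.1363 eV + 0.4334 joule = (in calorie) 0.1036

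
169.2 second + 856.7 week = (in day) 5997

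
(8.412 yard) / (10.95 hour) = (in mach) 5.731e-07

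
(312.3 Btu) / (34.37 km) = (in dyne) 9.587e+05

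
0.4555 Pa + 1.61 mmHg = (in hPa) 2.151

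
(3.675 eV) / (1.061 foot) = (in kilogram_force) 1.857e-19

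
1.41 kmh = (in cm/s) 39.17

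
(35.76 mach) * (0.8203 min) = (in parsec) 1.942e-11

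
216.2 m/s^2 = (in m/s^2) 216.2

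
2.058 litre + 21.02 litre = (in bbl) 0.1452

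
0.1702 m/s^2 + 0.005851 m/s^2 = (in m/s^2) 0.1761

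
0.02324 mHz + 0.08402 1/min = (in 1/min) 0.08541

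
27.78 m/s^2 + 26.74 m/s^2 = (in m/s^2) 54.52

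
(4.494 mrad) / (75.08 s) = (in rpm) 0.0005716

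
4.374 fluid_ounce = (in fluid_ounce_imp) 4.553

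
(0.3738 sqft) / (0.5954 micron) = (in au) 3.899e-07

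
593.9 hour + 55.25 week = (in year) 1.127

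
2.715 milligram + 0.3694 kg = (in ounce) 13.03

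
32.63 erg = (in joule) 3.263e-06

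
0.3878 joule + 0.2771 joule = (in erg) 6.649e+06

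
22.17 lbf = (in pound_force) 22.17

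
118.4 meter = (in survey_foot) 388.5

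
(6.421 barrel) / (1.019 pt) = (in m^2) 2840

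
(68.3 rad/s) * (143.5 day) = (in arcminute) 2.911e+12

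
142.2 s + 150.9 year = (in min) 7.931e+07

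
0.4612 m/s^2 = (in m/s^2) 0.4612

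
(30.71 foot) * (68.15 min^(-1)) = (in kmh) 38.27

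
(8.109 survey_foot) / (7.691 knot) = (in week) 1.033e-06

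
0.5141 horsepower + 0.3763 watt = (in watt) 383.7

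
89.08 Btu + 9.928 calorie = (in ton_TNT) 2.247e-05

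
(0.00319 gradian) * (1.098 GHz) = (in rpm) 5.254e+05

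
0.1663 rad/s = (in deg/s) 9.528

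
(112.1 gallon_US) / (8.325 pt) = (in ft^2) 1555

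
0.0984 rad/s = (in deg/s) 5.638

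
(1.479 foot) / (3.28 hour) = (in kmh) 0.0001374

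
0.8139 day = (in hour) 19.53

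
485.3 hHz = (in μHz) 4.853e+10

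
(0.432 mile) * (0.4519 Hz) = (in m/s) 314.2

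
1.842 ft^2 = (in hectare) 1.711e-05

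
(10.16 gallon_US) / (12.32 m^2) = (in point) 8.849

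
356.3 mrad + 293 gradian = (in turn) 0.7892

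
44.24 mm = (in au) 2.957e-13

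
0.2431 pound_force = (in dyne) 1.081e+05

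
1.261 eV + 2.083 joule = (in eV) 1.3e+19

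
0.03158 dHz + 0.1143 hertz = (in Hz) 0.1175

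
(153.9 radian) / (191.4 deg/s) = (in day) 0.0005332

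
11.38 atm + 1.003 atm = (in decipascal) 1.255e+07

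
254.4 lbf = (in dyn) 1.132e+08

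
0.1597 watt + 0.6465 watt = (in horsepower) 0.001081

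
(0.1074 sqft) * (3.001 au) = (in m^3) 4.479e+09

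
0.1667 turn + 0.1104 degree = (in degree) 60.12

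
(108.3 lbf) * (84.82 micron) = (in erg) 4.086e+05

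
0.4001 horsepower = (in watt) 298.4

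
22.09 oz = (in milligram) 6.262e+05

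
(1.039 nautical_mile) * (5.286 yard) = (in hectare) 0.9301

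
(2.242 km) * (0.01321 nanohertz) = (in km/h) 1.066e-07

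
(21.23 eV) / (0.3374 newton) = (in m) 1.008e-17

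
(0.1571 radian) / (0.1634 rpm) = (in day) 0.0001063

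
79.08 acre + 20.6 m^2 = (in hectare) 32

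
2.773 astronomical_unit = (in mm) 4.148e+14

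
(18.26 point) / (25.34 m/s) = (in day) 2.942e-09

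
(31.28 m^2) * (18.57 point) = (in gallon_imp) 45.08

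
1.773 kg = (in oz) 62.54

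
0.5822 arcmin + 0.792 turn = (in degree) 285.1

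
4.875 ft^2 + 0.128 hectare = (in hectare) 0.128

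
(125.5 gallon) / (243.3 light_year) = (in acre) 5.1e-23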